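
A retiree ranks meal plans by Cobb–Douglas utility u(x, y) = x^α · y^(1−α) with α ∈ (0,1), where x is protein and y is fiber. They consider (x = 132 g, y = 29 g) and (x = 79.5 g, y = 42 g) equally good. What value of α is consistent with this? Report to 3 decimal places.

α ≈ 0.422

The Cobb–Douglas utilities coincide, so 132^α·29^(1−α) = 79.5^α·42^(1−α).
Rearrange to (132/79.5)^α = (42/29)^(1−α) and take logs: α·0.507045 = (1−α)·0.370374.
So α/(1−α) = (0.370374)/(0.507045) = 0.730456, and α = 0.730456/1.730456 ≈ 0.422.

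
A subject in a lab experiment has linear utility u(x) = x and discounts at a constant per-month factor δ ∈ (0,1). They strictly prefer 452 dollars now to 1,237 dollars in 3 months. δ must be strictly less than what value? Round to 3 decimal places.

The preference means 452 > δ^3·1237.
So δ^3 < 452/1237 = 0.36540; taking the cube root of both positive sides preserves the inequality.
δ < (452/1237)^(1/3) ≈ 0.715.

δ < 0.715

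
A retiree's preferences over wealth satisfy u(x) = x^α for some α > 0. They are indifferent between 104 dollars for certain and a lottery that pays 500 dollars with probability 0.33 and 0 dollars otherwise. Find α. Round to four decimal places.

α ≈ 0.7061

Since u(0) = 0, the lottery's EU is 0.33·500^α.
Setting u(104) equal to that: 104^α = 0.33·500^α ⇒ (104/500)^α = 0.33.
Taking logs: α·ln(104/500) = ln(0.33), so α = -1.1086626 / -1.5702172 ≈ 0.7061.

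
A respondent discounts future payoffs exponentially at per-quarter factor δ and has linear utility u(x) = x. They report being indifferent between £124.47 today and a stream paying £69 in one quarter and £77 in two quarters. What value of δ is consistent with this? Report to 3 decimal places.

δ ≈ 0.900

Present value of the stream is 69·δ + 77·δ². Indifference gives 69δ + 77δ² = 124.47.
That is, 77δ² + 69δ − 124.47 = 0, a quadratic in δ.
The positive root is δ = [−69 + √(69² + 4·77·124.47)] / (2·77) = (−69 + 207.600)/154 ≈ 0.900.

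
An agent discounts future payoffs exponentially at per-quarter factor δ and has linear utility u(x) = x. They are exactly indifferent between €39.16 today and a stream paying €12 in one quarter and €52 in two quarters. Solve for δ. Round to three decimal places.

δ ≈ 0.760

The stream is worth 12δ + 52δ² today, so 12δ + 52δ² = 39.16.
That is, 52δ² + 12δ − 39.16 = 0, a quadratic in δ.
By the quadratic formula (taking the positive root), δ = (−12 + √8289.28) / 104 ≈ 0.760.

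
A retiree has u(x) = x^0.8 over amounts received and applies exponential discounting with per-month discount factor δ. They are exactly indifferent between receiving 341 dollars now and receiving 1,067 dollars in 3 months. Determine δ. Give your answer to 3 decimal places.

δ ≈ 0.738

Indifference means u(341) = δ^3 · u(1067), so δ^3 = u(341)/u(1067).
Since u(x) = x^0.8, δ^3 = (341/1067)^0.8 = 0.31959^0.8 = 0.40149.
Hence δ = (0.40149)^(1/3) = 0.73772.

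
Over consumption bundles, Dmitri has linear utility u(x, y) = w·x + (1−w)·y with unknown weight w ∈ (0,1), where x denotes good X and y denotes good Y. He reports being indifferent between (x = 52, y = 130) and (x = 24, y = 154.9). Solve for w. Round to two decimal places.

Indifference: w·52 + (1−w)·130 = w·24 + (1−w)·154.9.
Collecting terms: w·28 = (1−w)·24.9.
The marginal rate of substitution is 24.9/28, so w = 24.9/(28+24.9) = 0.47.

w = 0.47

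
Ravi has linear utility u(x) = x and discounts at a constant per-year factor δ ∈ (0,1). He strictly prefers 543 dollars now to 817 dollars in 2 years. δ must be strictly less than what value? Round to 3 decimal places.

Comparing present values: 543 > δ^2·817.
Dividing by 817: δ^2 < 0.66463. Both sides are positive, so the square root keeps the direction.
δ < 0.66463^(1/2) = 0.815.

δ < 0.815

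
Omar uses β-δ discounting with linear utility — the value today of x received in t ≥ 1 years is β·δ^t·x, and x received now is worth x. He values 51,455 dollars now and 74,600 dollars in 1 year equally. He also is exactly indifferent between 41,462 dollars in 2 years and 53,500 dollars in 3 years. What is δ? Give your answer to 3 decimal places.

The second indifference involves only future payoffs, so β cancels: β·δ^2·41462 = β·δ^3·53500, giving δ = 41462/53500 = 0.77499.

δ ≈ 0.775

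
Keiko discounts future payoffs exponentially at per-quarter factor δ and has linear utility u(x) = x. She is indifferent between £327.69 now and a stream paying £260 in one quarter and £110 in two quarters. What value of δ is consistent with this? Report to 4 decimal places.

The stream is worth 260δ + 110δ² today, so 260δ + 110δ² = 327.69.
So 110δ² + 260δ − 327.69 = 0.
δ = (−260 + √(260² + 4·110·327.69)) / (2·110) = (−260 + √211783.60) / 220 ≈ 0.9100.

δ ≈ 0.9100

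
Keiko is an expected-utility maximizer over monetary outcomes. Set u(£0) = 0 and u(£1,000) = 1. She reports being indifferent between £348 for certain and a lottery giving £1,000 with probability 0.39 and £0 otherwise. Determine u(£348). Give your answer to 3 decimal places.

u(£348) equals the lottery's expected utility: 0.39·1 + 0.61·0 = 0.39.

0.390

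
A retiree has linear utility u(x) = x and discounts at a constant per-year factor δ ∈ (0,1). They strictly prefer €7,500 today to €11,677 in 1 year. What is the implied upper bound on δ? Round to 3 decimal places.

Comparing present values: 7500 > δ·11677.
Dividing through by 11677 gives δ < 0.64229.

δ < 0.642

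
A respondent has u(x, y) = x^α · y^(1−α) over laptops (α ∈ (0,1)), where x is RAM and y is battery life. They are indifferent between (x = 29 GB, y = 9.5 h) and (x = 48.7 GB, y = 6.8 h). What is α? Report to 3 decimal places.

Set the two utilities equal: 29^α·9.5^(1−α) = 48.7^α·6.8^(1−α).
Rearrange to (29/48.7)^α = (6.8/9.5)^(1−α) and take logs: α·-0.518383 = (1−α)·-0.334369.
With A = -0.518383 and B = -0.334369: α·A = (1−α)·B, so α = B/(A+B) = -0.334369/-0.852752 ≈ 0.392.

α ≈ 0.392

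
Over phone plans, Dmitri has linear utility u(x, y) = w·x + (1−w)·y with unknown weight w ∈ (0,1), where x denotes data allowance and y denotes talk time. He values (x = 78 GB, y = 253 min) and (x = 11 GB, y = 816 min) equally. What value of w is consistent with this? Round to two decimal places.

w = 0.89

Equating utilities: w·78 + (1−w)·253 = w·11 + (1−w)·816.
w·(78−11) = (1−w)·(816−253), i.e. w·67 = (1−w)·563.
Hence w = 563/(67+563) = 563/630 = 0.89.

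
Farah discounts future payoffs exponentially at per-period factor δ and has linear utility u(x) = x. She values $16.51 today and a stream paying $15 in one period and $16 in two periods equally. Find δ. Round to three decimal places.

Equating present values: 16.51 = 15δ + 16δ².
So 16δ² + 15δ − 16.51 = 0.
The positive root is δ = [−15 + √(15² + 4·16·16.51)] / (2·16) = (−15 + 35.800)/32 ≈ 0.650.

δ ≈ 0.650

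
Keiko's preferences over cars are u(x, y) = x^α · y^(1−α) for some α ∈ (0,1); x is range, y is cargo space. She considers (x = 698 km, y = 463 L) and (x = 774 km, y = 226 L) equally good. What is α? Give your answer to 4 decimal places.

Set the two utilities equal: 698^α·463^(1−α) = 774^α·226^(1−α).
Rearrange to (698/774)^α = (226/463)^(1−α) and take logs: α·-0.1033528 = (1−α)·-0.7171921.
Thus α·(-0.8205449) = -0.7171921, so α = -0.7171921/-0.8205449 ≈ 0.8740.

α ≈ 0.8740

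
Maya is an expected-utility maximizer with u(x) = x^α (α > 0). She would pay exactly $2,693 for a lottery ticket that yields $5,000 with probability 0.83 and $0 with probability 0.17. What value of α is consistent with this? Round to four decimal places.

α ≈ 0.3011

Since u(0) = 0, the lottery's EU is 0.83·5000^α.
Setting u(2693) equal to that: 2693^α = 0.83·5000^α ⇒ (2693/5000)^α = 0.83.
α = ln(0.83) / ln(2693/5000) = -0.1863296/-0.6187821 ≈ 0.3011.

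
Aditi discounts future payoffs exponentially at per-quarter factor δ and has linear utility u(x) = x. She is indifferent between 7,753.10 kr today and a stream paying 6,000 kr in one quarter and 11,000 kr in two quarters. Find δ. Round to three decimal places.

Present value of the stream is 6000·δ + 11000·δ². Indifference gives 6000δ + 11000δ² = 7753.10.
Rearranged: 11000δ² + 6000δ − 7753.10 = 0.
δ = (−6000 + √(6000² + 4·11000·7753.10)) / (2·11000) = (−6000 + √377136400.00) / 22000 ≈ 0.610.

δ ≈ 0.610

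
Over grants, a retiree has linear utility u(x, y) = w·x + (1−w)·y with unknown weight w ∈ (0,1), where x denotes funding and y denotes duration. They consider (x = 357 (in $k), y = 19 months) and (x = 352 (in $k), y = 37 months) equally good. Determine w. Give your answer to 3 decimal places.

w = 0.783

u(357,19) = u(352,37) means w·357 + (1−w)·19 = w·352 + (1−w)·37.
Collecting terms: w·5 = (1−w)·18.
The marginal rate of substitution is 18/5, so w = 18/(5+18) = 0.783.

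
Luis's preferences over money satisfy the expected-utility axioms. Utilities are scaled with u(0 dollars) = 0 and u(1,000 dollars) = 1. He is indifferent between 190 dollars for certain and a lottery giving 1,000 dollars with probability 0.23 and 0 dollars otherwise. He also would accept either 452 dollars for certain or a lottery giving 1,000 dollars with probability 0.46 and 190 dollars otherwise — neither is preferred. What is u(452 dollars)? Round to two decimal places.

From the first indifference, u(190 dollars) = 0.23·u(1,000 dollars) + 0.77·u(0 dollars) = 0.23·1 + 0.77·0 = 0.23.
Chaining: u(452 dollars) = 0.46·1.00 + 0.54·0.23 = 0.5842.

0.58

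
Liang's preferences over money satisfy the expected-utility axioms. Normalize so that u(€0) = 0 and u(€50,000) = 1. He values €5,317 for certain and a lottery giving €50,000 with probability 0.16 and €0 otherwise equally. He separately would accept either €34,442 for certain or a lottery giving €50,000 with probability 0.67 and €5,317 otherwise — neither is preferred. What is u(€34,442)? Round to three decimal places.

0.723

The first gamble pins u(€5,317): it must equal 0.16·1 + 0.84·0 = 0.16.
Then u(€34,442) = 0.67·u(€50,000) + 0.33·u(€5,317) = 0.67·1.00 + 0.33·0.16 = 0.7228.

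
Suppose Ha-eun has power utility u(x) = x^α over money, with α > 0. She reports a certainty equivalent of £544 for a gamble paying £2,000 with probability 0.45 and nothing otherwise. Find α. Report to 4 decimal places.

Since u(0) = 0, the lottery's EU is 0.45·2000^α.
Indifference: 544^α = 0.45·2000^α, so (544/2000)^α = 0.45.
α = ln(0.45) / ln(544/2000) = -0.7985077/-1.3019532 ≈ 0.6133.

α ≈ 0.6133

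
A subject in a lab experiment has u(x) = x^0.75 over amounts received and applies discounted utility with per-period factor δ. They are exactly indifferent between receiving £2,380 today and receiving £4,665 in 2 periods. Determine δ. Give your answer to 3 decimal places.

Equating discounted utilities: u(2380) = δ^2·u(4665) ⇒ δ^2 = u(2380)/u(4665).
With u(x) = x^0.75: δ^2 = 2380^0.75/4665^0.75 = (2380/4665)^0.75 = 0.60366.
Hence δ = (0.60366)^(1/2) = 0.77696.

δ ≈ 0.777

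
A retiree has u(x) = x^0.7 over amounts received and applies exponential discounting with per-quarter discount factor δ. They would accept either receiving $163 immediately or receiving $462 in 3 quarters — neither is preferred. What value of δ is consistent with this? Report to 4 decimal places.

δ ≈ 0.7842

Equating discounted utilities: u(163) = δ^3·u(462) ⇒ δ^3 = u(163)/u(462).
Since u(x) = x^0.7, δ^3 = (163/462)^0.7 = 0.35281^0.7 = 0.48226.
So δ = 0.48226^(1/3) ≈ 0.7842.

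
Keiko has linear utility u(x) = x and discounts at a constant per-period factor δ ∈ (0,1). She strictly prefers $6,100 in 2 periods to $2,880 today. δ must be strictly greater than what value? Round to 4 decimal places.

δ > 0.6871

Under u(x) = x this choice says 2880 < δ^2·6100.
Dividing by 6100: δ^2 > 0.47213. Both sides are positive, so the square root keeps the direction.
δ > (2880/6100)^(1/2) ≈ 0.6871.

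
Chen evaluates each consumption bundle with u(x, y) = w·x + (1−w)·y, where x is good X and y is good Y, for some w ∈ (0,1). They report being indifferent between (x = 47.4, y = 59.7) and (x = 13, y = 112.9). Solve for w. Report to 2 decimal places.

w = 0.61

Equating utilities: w·47.4 + (1−w)·59.7 = w·13 + (1−w)·112.9.
Rearranging, 34.4·w − 53.2·(1−w) = 0.
The marginal rate of substitution is 53.2/34.4, so w = 53.2/(34.4+53.2) = 0.61.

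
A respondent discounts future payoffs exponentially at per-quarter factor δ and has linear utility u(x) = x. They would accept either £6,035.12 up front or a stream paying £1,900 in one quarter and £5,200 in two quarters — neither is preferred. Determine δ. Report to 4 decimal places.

Present value of the stream is 1900·δ + 5200·δ². Indifference gives 1900δ + 5200δ² = 6035.12.
So 5200δ² + 1900δ − 6035.12 = 0.
By the quadratic formula (taking the positive root), δ = (−1900 + √129140496.00) / 10400 ≈ 0.9100.

δ ≈ 0.9100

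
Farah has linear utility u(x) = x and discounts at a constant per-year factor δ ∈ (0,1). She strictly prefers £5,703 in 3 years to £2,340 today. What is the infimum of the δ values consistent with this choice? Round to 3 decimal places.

δ > 0.743

Under u(x) = x this choice says 2340 < δ^3·5703.
So δ^3 > 2340/5703 = 0.41031; taking the cube root of both positive sides preserves the inequality.
δ > 0.41031^(1/3) = 0.743.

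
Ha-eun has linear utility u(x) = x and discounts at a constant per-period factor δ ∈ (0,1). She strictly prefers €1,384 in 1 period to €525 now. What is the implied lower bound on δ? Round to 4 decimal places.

δ > 0.3793

Comparing present values: 525 < δ·1384.
So δ > 525/1384 = 0.37934.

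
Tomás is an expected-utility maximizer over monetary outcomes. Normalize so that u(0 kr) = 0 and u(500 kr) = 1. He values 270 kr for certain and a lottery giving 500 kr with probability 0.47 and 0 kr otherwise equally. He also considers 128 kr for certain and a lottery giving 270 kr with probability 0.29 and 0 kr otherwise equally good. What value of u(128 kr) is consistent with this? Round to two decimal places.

0.14

From the first indifference, u(270 kr) = 0.47·u(500 kr) + 0.53·u(0 kr) = 0.47·1 + 0.53·0 = 0.47.
The second indifference gives u(128 kr) = 0.29·u(270 kr) + 0.71·u(0 kr) = 0.29·0.47 + 0.71·0.00 = 0.1363.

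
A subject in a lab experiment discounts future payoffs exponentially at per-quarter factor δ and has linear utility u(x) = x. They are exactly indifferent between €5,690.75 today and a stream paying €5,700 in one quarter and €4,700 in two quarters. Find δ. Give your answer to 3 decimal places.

Equating present values: 5690.75 = 5700δ + 4700δ².
Rearranged: 4700δ² + 5700δ − 5690.75 = 0.
By the quadratic formula (taking the positive root), δ = (−5700 + √139476100.00) / 9400 ≈ 0.650.

δ ≈ 0.650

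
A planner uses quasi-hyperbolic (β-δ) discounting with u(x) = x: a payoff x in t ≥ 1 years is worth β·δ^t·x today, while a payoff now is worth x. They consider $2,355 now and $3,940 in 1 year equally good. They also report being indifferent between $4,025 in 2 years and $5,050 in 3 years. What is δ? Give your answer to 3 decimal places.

The second indifference involves only future payoffs, so β cancels: β·δ^2·4025 = β·δ^3·5050, giving δ = 4025/5050 = 0.79703.

δ ≈ 0.797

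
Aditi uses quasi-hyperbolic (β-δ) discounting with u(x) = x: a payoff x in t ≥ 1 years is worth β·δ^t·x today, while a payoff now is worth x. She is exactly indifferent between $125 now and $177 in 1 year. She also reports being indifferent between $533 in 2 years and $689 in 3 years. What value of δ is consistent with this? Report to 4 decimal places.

δ ≈ 0.7736

The second indifference involves only future payoffs, so β cancels: β·δ^2·533 = β·δ^3·689, giving δ = 533/689 = 0.77358.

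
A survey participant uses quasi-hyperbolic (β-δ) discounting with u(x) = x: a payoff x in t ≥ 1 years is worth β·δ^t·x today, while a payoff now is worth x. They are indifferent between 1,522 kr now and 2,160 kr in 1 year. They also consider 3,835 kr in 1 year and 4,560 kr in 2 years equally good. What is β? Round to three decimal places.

β ≈ 0.838

From the later pair, β·δ^1·3835 = β·δ^2·4560; dividing through, δ = 3835/4560 = 0.84101.
Now use the now-vs-future pair: 1522 = β·δ·2160 gives β = 1522/(0.84101·2160) ≈ 0.838.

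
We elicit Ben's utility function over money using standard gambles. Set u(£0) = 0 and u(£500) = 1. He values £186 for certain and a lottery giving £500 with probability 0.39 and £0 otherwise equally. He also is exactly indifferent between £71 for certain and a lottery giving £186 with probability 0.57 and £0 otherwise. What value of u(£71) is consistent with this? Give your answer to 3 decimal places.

0.222

The first gamble pins u(£186): it must equal 0.39·1 + 0.61·0 = 0.39.
Then u(£71) = 0.57·u(£186) + 0.43·u(£0) = 0.57·0.39 + 0.43·0.00 = 0.2223.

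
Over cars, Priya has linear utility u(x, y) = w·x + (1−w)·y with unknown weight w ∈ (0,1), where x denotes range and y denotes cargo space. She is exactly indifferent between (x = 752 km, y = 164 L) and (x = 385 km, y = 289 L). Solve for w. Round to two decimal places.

w = 0.25

u(752,164) = u(385,289) means w·752 + (1−w)·164 = w·385 + (1−w)·289.
Rearranging, 367·w − 125·(1−w) = 0.
So w/(1−w) = 125/367 = 0.3406, giving w = 125/(367+125) = 0.25.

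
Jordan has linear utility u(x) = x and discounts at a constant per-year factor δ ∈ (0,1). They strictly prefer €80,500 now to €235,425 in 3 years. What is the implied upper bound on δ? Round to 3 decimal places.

δ < 0.699

Under u(x) = x this choice says 80500 > δ^3·235425.
So δ^3 < 80500/235425 = 0.34193; taking the cube root of both positive sides preserves the inequality.
δ < 0.34193^(1/3) = 0.699.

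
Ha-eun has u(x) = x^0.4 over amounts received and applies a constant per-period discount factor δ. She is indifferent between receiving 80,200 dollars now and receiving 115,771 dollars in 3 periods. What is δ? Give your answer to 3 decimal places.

Equating discounted utilities: u(80200) = δ^3·u(115771) ⇒ δ^3 = u(80200)/u(115771).
With u(x) = x^0.4: δ^3 = 80200^0.4/115771^0.4 = (80200/115771)^0.4 = 0.86344.
So δ = 0.86344^(1/3) ≈ 0.952.

δ ≈ 0.952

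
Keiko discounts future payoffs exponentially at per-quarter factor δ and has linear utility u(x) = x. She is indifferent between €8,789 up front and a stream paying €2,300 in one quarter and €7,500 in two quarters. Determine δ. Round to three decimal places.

δ ≈ 0.940

Present value of the stream is 2300·δ + 7500·δ². Indifference gives 2300δ + 7500δ² = 8789.
Rearranged: 7500δ² + 2300δ − 8789 = 0.
δ = (−2300 + √(2300² + 4·7500·8789)) / (2·7500) = (−2300 + √268960000.00) / 15000 ≈ 0.940.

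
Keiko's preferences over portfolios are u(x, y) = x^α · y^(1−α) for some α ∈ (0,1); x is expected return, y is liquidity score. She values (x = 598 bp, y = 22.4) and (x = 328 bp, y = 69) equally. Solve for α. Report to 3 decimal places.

α ≈ 0.652

Indifference: 598^α · 22.4^(1−α) = 328^α · 69^(1−α).
(598/328)^α = (69/22.4)^(1−α); take logs: α·ln(598/328) = (1−α)·ln(69/22.4), i.e. α·0.600577 = (1−α)·1.125046.
With A = 0.600577 and B = 1.125046: α·A = (1−α)·B, so α = B/(A+B) = 1.125046/1.725623 ≈ 0.652.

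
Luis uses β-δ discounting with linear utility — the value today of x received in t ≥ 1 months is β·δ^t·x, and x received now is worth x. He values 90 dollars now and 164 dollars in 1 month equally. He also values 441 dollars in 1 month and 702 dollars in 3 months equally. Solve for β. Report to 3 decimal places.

Both payoffs in the second observation are in the future, so β drops out: δ^1·441 = δ^3·702 ⇒ δ^2 = 441/702 = 0.62821, so δ = 0.79259.
The first indifference: 90 = β·δ·164, so β = 90/(δ·164) = 90/(0.79259·164) ≈ 0.692.

β ≈ 0.692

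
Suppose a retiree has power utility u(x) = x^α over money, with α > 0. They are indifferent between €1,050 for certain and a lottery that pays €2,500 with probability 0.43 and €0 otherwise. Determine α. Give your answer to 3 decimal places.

α ≈ 0.973

Since u(0) = 0, the lottery's EU is 0.43·2500^α.
Equating: 1050^α = 0.43·2500^α, i.e. 0.4200^α = 0.43.
Take logs: α = ln 0.43 / ln(1050/2500) ≈ 0.97288.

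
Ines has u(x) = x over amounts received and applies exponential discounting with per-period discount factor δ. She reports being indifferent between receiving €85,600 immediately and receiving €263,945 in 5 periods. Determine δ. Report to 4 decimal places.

Indifference means u(85600) = δ^5 · u(263945), so δ^5 = u(85600)/u(263945).
With u(x) = x: δ^5 = 85600/263945 = 0.32431.
Taking the 5th root: δ = 0.32431^(1/5) ≈ 0.7983.

δ ≈ 0.7983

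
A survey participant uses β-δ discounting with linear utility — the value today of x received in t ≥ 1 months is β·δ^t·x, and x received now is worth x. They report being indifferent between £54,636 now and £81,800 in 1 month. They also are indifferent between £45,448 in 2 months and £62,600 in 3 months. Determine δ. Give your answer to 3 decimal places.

δ ≈ 0.726

From the later pair, β·δ^2·45448 = β·δ^3·62600; dividing through, δ = 45448/62600 = 0.72601.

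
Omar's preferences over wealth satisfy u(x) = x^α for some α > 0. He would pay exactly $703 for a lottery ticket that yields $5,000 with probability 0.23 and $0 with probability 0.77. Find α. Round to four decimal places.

The lottery's expected utility is 0.23·u(5000) + 0.77·u(0) = 0.23·5000^α (since u(0) = 0 for α > 0).
Indifference: 703^α = 0.23·5000^α, so (703/5000)^α = 0.23.
Taking logs: α·ln(703/5000) = ln(0.23), so α = -1.4696760 / -1.9618363 ≈ 0.7491.

α ≈ 0.7491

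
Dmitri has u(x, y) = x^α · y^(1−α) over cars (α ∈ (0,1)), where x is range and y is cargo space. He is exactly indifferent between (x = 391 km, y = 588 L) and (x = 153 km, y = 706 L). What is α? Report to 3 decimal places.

α ≈ 0.163

Indifference: 391^α · 588^(1−α) = 153^α · 706^(1−α).
(391/153)^α = (706/588)^(1−α); take logs: α·ln(391/153) = (1−α)·ln(706/588), i.e. α·0.938270 = (1−α)·0.182888.
So α/(1−α) = (0.182888)/(0.938270) = 0.194920, and α = 0.194920/1.194920 ≈ 0.163.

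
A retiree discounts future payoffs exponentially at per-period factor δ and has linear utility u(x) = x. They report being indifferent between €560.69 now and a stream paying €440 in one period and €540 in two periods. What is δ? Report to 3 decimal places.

Present value of the stream is 440·δ + 540·δ². Indifference gives 440δ + 540δ² = 560.69.
That is, 540δ² + 440δ − 560.69 = 0, a quadratic in δ.
The positive root is δ = [−440 + √(440² + 4·540·560.69)] / (2·540) = (−440 + 1185.196)/1080 ≈ 0.690.

δ ≈ 0.690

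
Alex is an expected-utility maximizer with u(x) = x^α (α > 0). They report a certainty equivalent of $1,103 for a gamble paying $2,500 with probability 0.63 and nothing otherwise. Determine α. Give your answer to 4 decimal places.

The lottery's expected utility is 0.63·u(2500) + 0.37·u(0) = 0.63·2500^α (since u(0) = 0 for α > 0).
Indifference: 1103^α = 0.63·2500^α, so (1103/2500)^α = 0.63.
Taking logs: α·ln(1103/2500) = ln(0.63), so α = -0.4620355 / -0.8182570 ≈ 0.5647.

α ≈ 0.5647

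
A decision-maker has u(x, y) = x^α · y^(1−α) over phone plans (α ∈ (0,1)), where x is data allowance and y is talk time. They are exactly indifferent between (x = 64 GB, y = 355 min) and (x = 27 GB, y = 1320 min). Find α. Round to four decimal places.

α ≈ 0.6034

Indifference: 64^α · 355^(1−α) = 27^α · 1320^(1−α).
Rearrange to (64/27)^α = (1320/355)^(1−α) and take logs: α·0.8630462 = (1−α)·1.3132692.
So α/(1−α) = (1.3132692)/(0.8630462) = 1.5216673, and α = 1.5216673/2.5216673 ≈ 0.6034.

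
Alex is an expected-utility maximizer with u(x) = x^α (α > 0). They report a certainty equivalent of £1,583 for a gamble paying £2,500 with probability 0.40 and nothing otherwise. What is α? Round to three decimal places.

α ≈ 2.005

The lottery's expected utility is 0.40·u(2500) + 0.60·u(0) = 0.40·2500^α (since u(0) = 0 for α > 0).
Setting u(1583) equal to that: 1583^α = 0.40·2500^α ⇒ (1583/2500)^α = 0.40.
Take logs: α = ln 0.40 / ln(1583/2500) ≈ 2.00515.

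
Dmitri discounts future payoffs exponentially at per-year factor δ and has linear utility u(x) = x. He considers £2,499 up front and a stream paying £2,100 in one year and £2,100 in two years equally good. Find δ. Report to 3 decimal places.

δ ≈ 0.700

Present value of the stream is 2100·δ + 2100·δ². Indifference gives 2100δ + 2100δ² = 2499.
Rearranged: 2100δ² + 2100δ − 2499 = 0.
The positive root is δ = [−2100 + √(2100² + 4·2100·2499)] / (2·2100) = (−2100 + 5040.000)/4200 ≈ 0.700.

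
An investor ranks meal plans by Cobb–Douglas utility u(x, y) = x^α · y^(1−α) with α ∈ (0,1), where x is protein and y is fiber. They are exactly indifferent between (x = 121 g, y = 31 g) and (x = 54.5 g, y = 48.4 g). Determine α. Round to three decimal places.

The Cobb–Douglas utilities coincide, so 121^α·31^(1−α) = 54.5^α·48.4^(1−α).
Rearrange to (121/54.5)^α = (48.4/31)^(1−α) and take logs: α·0.797590 = (1−α)·0.445513.
Thus α·(1.243103) = 0.445513, so α = 0.445513/1.243103 ≈ 0.358.

α ≈ 0.358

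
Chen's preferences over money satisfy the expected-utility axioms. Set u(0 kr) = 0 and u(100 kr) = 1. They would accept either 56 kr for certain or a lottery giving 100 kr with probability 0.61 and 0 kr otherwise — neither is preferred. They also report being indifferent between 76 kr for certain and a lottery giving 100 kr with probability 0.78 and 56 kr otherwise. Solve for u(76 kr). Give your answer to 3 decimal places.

0.914

First, u(56 kr) = 0.61·u(100 kr) + 0.39·u(0 kr) = 0.61.
The second indifference gives u(76 kr) = 0.78·u(100 kr) + 0.22·u(56 kr) = 0.78·1.00 + 0.22·0.61 = 0.9142.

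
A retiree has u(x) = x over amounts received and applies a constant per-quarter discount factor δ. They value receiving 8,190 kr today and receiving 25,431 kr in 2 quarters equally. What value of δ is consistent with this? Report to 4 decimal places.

Equating discounted utilities: u(8190) = δ^2·u(25431) ⇒ δ^2 = u(8190)/u(25431).
With u(x) = x: δ^2 = 8190/25431 = 0.32205.
Hence δ = (0.32205)^(1/2) = 0.567493.

δ ≈ 0.5675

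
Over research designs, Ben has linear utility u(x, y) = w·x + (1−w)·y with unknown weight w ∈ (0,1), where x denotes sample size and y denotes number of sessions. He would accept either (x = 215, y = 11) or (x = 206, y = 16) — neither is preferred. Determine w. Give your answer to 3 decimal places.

Indifference: w·215 + (1−w)·11 = w·206 + (1−w)·16.
Rearranging, 9·w − 5·(1−w) = 0.
The marginal rate of substitution is 5/9, so w = 5/(9+5) = 0.357.

w = 0.357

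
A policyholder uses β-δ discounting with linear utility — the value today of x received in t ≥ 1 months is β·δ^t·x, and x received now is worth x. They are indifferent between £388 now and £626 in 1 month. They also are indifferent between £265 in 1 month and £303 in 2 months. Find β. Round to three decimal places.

From the later pair, β·δ^1·265 = β·δ^2·303; dividing through, δ = 265/303 = 0.87459.
The first indifference: 388 = β·δ·626, so β = 388/(δ·626) = 388/(0.87459·626) ≈ 0.709.

β ≈ 0.709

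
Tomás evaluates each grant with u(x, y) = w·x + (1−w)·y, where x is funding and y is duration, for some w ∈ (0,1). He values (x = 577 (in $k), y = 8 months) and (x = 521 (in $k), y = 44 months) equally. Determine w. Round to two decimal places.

w = 0.39

u(577,8) = u(521,44) means w·577 + (1−w)·8 = w·521 + (1−w)·44.
Collecting terms: w·56 = (1−w)·36.
Hence w = 36/(56+36) = 36/92 = 0.39.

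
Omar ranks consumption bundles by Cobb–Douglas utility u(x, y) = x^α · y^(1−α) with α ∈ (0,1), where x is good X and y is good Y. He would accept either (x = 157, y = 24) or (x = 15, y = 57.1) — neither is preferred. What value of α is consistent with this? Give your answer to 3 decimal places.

α ≈ 0.270

Indifference: 157^α · 24^(1−α) = 15^α · 57.1^(1−α).
Rearrange to (157/15)^α = (57.1/24)^(1−α) and take logs: α·2.348196 = (1−α)·0.866750.
So α/(1−α) = (0.866750)/(2.348196) = 0.369113, and α = 0.369113/1.369113 ≈ 0.270.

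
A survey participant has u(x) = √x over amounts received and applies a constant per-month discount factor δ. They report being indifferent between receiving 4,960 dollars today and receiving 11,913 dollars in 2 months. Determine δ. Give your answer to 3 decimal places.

Equating discounted utilities: u(4960) = δ^2·u(11913) ⇒ δ^2 = u(4960)/u(11913).
Since u(x) = √x, δ^2 = √(4960/11913) = 0.64525.
So δ = 0.64525^(1/2) ≈ 0.803.

δ ≈ 0.803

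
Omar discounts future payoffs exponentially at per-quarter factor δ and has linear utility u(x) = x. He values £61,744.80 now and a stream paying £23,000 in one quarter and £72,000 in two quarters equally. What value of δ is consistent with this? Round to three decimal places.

The stream is worth 23000δ + 72000δ² today, so 23000δ + 72000δ² = 61744.80.
Rearranged: 72000δ² + 23000δ − 61744.80 = 0.
The positive root is δ = [−23000 + √(23000² + 4·72000·61744.80)] / (2·72000) = (−23000 + 135320.000)/144000 ≈ 0.780.

δ ≈ 0.780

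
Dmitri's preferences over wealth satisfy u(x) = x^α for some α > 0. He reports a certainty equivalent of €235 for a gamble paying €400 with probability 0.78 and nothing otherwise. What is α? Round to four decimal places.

The lottery's expected utility is 0.78·u(400) + 0.22·u(0) = 0.78·400^α (since u(0) = 0 for α > 0).
Setting u(235) equal to that: 235^α = 0.78·400^α ⇒ (235/400)^α = 0.78.
α = ln(0.78) / ln(235/400) = -0.2484614/-0.5318790 ≈ 0.4671.

α ≈ 0.4671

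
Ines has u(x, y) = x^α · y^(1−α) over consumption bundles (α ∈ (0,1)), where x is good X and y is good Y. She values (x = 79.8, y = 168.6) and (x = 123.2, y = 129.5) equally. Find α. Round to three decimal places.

The Cobb–Douglas utilities coincide, so 79.8^α·168.6^(1−α) = 123.2^α·129.5^(1−α).
Taking logs: α·ln 79.8 + (1−α)·ln 168.6 = α·ln 123.2 + (1−α)·ln 129.5, i.e. α·-0.434286 = (1−α)·-0.263848.
Thus α·(-0.698134) = -0.263848, so α = -0.263848/-0.698134 ≈ 0.378.

α ≈ 0.378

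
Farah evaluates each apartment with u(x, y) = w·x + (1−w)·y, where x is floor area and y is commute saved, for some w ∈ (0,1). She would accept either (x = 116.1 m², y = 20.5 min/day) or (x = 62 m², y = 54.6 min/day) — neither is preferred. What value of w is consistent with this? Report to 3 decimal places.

w = 0.387

Indifference: w·116.1 + (1−w)·20.5 = w·62 + (1−w)·54.6.
Collecting terms: w·54.1 = (1−w)·34.1.
So w/(1−w) = 34.1/54.1 = 0.6303, giving w = 34.1/(54.1+34.1) = 0.387.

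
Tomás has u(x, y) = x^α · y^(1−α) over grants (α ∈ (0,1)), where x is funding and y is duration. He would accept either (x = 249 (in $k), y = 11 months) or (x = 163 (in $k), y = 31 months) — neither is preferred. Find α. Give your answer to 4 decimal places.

Indifference: 249^α · 11^(1−α) = 163^α · 31^(1−α).
Rearrange to (249/163)^α = (31/11)^(1−α) and take logs: α·0.4237027 = (1−α)·1.0360919.
So α/(1−α) = (1.0360919)/(0.4237027) = 2.4453276, and α = 2.4453276/3.4453276 ≈ 0.7098.

α ≈ 0.7098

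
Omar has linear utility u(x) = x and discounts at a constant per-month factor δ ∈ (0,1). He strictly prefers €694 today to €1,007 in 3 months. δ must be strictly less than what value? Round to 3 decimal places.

δ < 0.883

The preference means 694 > δ^3·1007.
Dividing by 1007: δ^3 < 0.68918. Both sides are positive, so the cube root keeps the direction.
δ < 0.68918^(1/3) = 0.883.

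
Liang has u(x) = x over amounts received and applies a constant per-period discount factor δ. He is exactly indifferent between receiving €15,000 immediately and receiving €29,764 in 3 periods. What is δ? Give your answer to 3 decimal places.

The payoff in 3 periods is discounted by δ^3, so u(15000) = δ^3·u(29764) and δ^3 = u(15000)/u(29764).
With u(x) = x: δ^3 = 15000/29764 = 0.50396.
So δ = 0.50396^(1/3) ≈ 0.796.

δ ≈ 0.796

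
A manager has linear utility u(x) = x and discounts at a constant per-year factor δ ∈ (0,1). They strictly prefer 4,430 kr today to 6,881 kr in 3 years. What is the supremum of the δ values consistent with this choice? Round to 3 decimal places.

δ < 0.863

The preference means 4430 > δ^3·6881.
Dividing by 6881: δ^3 < 0.64380. Both sides are positive, so the cube root keeps the direction.
δ < (4430/6881)^(1/3) ≈ 0.863.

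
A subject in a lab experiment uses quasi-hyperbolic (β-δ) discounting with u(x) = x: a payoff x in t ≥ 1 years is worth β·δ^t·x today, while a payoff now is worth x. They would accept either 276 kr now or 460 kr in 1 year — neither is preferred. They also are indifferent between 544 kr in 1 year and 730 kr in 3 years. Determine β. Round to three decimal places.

The second indifference involves only future payoffs, so β cancels: β·δ^1·544 = β·δ^3·730, giving δ^2 = 544/730 = 0.74521, so δ = 0.86325.
Now use the now-vs-future pair: 276 = β·δ·460 gives β = 276/(0.86325·460) ≈ 0.695.

β ≈ 0.695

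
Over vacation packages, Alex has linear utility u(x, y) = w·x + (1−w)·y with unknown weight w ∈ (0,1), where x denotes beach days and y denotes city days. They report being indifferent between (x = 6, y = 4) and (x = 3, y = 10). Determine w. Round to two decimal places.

u(6,4) = u(3,10) means w·6 + (1−w)·4 = w·3 + (1−w)·10.
Collecting terms: w·3 = (1−w)·6.
Hence w = 6/(3+6) = 6/9 = 0.67.

w = 0.67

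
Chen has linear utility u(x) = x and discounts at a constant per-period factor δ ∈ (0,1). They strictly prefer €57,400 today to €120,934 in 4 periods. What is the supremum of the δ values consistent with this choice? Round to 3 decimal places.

Comparing present values: 57400 > δ^4·120934.
So δ^4 < 57400/120934 = 0.47464; taking the 4th root of both positive sides preserves the inequality.
δ < 0.47464^(1/4) = 0.830.

δ < 0.830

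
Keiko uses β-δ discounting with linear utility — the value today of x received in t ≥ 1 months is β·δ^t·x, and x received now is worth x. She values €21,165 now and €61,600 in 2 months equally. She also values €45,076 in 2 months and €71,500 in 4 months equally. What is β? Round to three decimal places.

β ≈ 0.545

Both payoffs in the second observation are in the future, so β drops out: δ^2·45076 = δ^4·71500 ⇒ δ^2 = 45076/71500 = 0.63043, so δ = 0.79400.
Now use the now-vs-future pair: 21165 = β·δ^2·61600 gives β = 21165/(0.63043·61600) ≈ 0.545.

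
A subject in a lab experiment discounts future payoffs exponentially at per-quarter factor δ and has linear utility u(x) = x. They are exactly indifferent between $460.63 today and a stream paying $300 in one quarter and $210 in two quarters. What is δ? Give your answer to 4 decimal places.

δ ≈ 0.9300

Equating present values: 460.63 = 300δ + 210δ².
That is, 210δ² + 300δ − 460.63 = 0, a quadratic in δ.
The positive root is δ = [−300 + √(300² + 4·210·460.63)] / (2·210) = (−300 + 690.601)/420 ≈ 0.9300.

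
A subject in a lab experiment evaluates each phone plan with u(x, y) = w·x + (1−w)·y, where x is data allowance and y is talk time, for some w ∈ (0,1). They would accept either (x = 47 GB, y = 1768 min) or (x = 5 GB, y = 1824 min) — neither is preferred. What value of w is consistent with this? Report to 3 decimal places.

Equating utilities: w·47 + (1−w)·1768 = w·5 + (1−w)·1824.
Collecting terms: w·42 = (1−w)·56.
So w/(1−w) = 56/42 = 1.3333, giving w = 56/(42+56) = 0.571.

w = 0.571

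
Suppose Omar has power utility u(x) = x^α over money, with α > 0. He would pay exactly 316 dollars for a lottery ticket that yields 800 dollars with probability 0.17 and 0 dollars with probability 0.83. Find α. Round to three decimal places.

α ≈ 1.908

Since u(0) = 0, the lottery's EU is 0.17·800^α.
Indifference: 316^α = 0.17·800^α, so (316/800)^α = 0.17.
Take logs: α = ln 0.17 / ln(316/800) ≈ 1.90765.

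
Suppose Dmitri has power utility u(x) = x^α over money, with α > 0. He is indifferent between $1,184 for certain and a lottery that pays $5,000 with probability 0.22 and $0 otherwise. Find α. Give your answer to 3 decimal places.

α ≈ 1.051

EU(lottery) = 0.22·5000^α + 0.78·0 = 0.22·5000^α.
Indifference: 1184^α = 0.22·5000^α, so (1184/5000)^α = 0.22.
Take logs: α = ln 0.22 / ln(1184/5000) ≈ 1.05108.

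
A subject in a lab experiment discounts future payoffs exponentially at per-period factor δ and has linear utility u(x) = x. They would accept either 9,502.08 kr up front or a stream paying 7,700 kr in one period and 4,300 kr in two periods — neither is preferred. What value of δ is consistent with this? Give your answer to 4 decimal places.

δ ≈ 0.8400

Equating present values: 9502.08 = 7700δ + 4300δ².
So 4300δ² + 7700δ − 9502.08 = 0.
By the quadratic formula (taking the positive root), δ = (−7700 + √222725776.00) / 8600 ≈ 0.8400.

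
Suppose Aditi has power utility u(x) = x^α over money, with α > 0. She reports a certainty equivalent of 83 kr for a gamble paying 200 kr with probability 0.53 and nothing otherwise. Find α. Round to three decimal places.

α ≈ 0.722

EU(lottery) = 0.53·200^α + 0.47·0 = 0.53·200^α.
Setting u(83) equal to that: 83^α = 0.53·200^α ⇒ (83/200)^α = 0.53.
Take logs: α = ln 0.53 / ln(83/200) ≈ 0.72188.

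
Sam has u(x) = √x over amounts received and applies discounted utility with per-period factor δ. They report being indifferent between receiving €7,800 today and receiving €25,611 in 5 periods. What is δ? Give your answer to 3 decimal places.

δ ≈ 0.888

Equating discounted utilities: u(7800) = δ^5·u(25611) ⇒ δ^5 = u(7800)/u(25611).
Since u(x) = √x, δ^5 = √(7800/25611) = 0.55187.
Taking the 5th root: δ = 0.55187^(1/5) ≈ 0.888.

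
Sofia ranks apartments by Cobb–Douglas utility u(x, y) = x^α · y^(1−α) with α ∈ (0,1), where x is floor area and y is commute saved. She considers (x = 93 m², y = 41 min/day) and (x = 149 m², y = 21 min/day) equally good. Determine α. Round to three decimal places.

The Cobb–Douglas utilities coincide, so 93^α·41^(1−α) = 149^α·21^(1−α).
Taking logs: α·ln 93 + (1−α)·ln 41 = α·ln 149 + (1−α)·ln 21, i.e. α·-0.471347 = (1−α)·-0.669050.
Thus α·(-1.140397) = -0.669050, so α = -0.669050/-1.140397 ≈ 0.587.

α ≈ 0.587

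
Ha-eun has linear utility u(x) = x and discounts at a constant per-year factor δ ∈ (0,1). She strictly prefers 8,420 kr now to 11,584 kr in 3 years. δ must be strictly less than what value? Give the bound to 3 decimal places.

Under u(x) = x this choice says 8420 > δ^3·11584.
So δ^3 < 8420/11584 = 0.72686; taking the cube root of both positive sides preserves the inequality.
δ < 0.72686^(1/3) = 0.899.

δ < 0.899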